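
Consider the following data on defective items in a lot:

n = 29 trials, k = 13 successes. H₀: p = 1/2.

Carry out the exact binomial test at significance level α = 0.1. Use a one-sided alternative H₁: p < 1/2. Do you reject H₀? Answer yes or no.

reject H₀: no

Exact binomial: n=29, k=13, p₀=1/2=0.5000
P(X≤13) from Σ C(n,i)·p₀^i·(1−p₀)^(n−i)
p-value (one-sided, H₁ less) = 0.35554
At α=0.1: p ≥ α → fail to reject H₀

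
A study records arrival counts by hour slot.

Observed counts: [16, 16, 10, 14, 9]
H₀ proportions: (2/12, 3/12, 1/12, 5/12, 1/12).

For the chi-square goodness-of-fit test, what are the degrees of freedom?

degrees of freedom = 4

df = k − 1 = 5 − 1 = 4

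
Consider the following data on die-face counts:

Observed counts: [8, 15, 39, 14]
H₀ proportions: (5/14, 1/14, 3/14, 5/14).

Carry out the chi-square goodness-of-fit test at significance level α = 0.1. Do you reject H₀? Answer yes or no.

n = 76; E_i = n·p_i = [27.14, 5.43, 16.29, 27.14]
χ² = (8−27.14)²/27.14 + (15−5.43)²/5.43 + (39−16.29)²/16.29 + (14−27.14)²/27.14 = 68.4211
df = 3
p-value (upper-tail) = 0.00000
At α=0.1: p < α → reject H₀

reject H₀: yes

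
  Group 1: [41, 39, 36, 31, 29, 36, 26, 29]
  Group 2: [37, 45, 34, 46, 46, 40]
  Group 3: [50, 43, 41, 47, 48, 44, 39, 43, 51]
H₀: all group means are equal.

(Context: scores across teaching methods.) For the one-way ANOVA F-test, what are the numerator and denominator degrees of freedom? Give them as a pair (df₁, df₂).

k = 3 groups, N = 23 total
df = (k−1, N−k) = (3−1, 23−3) = (2, 20)

degrees of freedom = [2, 20]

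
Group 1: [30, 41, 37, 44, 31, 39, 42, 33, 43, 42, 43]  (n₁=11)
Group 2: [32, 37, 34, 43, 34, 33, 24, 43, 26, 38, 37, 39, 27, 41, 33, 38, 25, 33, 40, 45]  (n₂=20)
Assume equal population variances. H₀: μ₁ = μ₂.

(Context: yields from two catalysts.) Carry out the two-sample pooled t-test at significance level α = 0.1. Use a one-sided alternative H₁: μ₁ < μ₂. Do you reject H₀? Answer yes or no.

reject H₀: no

x̄₁=38.636, s₁=5.124, n₁=11
x̄₂=35.100, s₂=6.155, n₂=20
s_p² = [10·5.124² + 19·6.155²]/29 = 33.8740
SE = √(s_p²·(1/11+1/20)) = 2.1848
t = (38.636−35.100)/2.1848 = 1.6187
df = 29
p-value (one-sided, H₁ less) = 0.94183
At α=0.1: p ≥ α → fail to reject H₀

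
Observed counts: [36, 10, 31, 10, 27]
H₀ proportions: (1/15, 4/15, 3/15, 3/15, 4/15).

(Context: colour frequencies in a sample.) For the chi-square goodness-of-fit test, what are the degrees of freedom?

degrees of freedom = 4

df = k − 1 = 5 − 1 = 4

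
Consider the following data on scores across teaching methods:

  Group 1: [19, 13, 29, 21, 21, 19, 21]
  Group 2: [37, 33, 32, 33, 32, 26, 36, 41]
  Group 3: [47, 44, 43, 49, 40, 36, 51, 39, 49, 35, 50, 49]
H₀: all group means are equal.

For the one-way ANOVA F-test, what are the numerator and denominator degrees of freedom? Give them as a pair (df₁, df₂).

k = 3 groups, N = 27 total
df = (k−1, N−k) = (3−1, 27−3) = (2, 24)

degrees of freedom = [2, 24]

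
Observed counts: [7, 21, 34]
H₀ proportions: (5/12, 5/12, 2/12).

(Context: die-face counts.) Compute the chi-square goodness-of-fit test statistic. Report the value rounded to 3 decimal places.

test statistic = 68.839

n = 62; E_i = n·p_i = [25.83, 25.83, 10.33]
χ² = (7−25.83)²/25.83 + (21−25.83)²/25.83 + (34−10.33)²/10.33 = 68.8387
df = 2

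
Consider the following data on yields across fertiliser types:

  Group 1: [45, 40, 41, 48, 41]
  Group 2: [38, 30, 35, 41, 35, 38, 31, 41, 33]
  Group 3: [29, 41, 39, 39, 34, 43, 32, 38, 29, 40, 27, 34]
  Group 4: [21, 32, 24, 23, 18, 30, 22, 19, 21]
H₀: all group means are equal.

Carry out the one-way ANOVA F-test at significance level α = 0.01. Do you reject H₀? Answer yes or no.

reject H₀: yes

Group means [43.00, 35.78, 35.42, 23.33], grand mean 33.486
SSB = Σnᵢ(x̄ᵢ−x̄)² = 1472.271; SSW = ΣΣ(x−x̄ᵢ)² = 666.472
MSB = 1472.271/3 = 490.7569; MSW = 666.472/31 = 21.4991
F = MSB/MSW = 22.8269
df = (3, 31)
p-value (upper-tail) = 0.00000
At α=0.01: p < α → reject H₀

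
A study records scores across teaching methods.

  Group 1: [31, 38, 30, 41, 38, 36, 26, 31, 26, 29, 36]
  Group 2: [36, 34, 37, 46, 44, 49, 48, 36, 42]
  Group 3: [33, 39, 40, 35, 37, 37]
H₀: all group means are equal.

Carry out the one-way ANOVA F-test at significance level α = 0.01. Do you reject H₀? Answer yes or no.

Group means [32.91, 41.33, 36.83], grand mean 36.731
SSB = Σnᵢ(x̄ᵢ−x̄)² = 351.373; SSW = ΣΣ(x−x̄ᵢ)² = 557.742
MSB = 351.373/2 = 175.6865; MSW = 557.742/23 = 24.2497
F = MSB/MSW = 7.2449
df = (2, 23)
p-value (upper-tail) = 0.00363
At α=0.01: p < α → reject H₀

reject H₀: yes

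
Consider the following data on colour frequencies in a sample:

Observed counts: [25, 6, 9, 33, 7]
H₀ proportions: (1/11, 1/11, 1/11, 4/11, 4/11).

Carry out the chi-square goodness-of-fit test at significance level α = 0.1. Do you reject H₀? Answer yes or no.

n = 80; E_i = n·p_i = [7.27, 7.27, 7.27, 29.09, 29.09]
χ² = (25−7.27)²/7.27 + (6−7.27)²/7.27 + (9−7.27)²/7.27 + (33−29.09)²/29.09 + (7−29.09)²/29.09 = 61.1437
df = 4
p-value (upper-tail) = 0.00000
At α=0.1: p < α → reject H₀

reject H₀: yes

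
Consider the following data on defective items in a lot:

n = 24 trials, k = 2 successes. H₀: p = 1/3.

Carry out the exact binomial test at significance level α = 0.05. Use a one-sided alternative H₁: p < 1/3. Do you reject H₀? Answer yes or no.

reject H₀: yes

Exact binomial: n=24, k=2, p₀=1/3=0.3333
P(X≤2) from Σ C(n,i)·p₀^i·(1−p₀)^(n−i)
p-value (one-sided, H₁ less) = 0.00487
At α=0.05: p < α → reject H₀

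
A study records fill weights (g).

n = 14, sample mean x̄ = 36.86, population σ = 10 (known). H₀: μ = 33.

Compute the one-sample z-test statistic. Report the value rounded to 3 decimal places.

SE = σ/√n = 10/√14 = 2.6726
z = (x̄−μ₀)/SE = (36.86−33)/2.6726 = 1.4443

test statistic = 1.444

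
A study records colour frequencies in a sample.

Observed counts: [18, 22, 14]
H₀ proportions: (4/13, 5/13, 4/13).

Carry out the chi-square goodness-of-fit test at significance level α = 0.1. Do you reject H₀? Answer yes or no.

n = 54; E_i = n·p_i = [16.62, 20.77, 16.62]
χ² = (18−16.62)²/16.62 + (22−20.77)²/20.77 + (14−16.62)²/16.62 = 0.6000
df = 2
p-value (upper-tail) = 0.74082
At α=0.1: p ≥ α → fail to reject H₀

reject H₀: no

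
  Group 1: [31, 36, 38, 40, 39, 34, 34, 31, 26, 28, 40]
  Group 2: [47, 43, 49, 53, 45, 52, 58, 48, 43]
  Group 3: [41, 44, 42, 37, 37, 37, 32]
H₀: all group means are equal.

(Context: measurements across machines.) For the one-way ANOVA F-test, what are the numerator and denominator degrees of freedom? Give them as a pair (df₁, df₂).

degrees of freedom = [2, 24]

k = 3 groups, N = 27 total
df = (k−1, N−k) = (3−1, 27−3) = (2, 24)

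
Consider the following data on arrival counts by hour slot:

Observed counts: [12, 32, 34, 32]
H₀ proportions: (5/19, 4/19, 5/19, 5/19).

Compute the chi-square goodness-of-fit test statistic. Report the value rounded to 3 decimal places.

n = 110; E_i = n·p_i = [28.95, 23.16, 28.95, 28.95]
χ² = (12−28.95)²/28.95 + (32−23.16)²/23.16 + (34−28.95)²/28.95 + (32−28.95)²/28.95 = 14.5018
df = 3

test statistic = 14.502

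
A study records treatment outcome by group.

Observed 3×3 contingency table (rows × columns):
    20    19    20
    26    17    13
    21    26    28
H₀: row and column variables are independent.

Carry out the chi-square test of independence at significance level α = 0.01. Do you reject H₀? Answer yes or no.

Row totals [59, 56, 75], col totals [67, 62, 61], n=190
χ² = (20−20.81)²/20.81 + (19−19.25)²/19.25 + (20−18.94)²/18.94 + (26−19.75)²/19.75 + (17−18.27)²/18.27 + (13−17.98)²/17.98 + (21−26.45)²/26.45 + (26−24.47)²/24.47 + (28−24.08)²/24.08 = 5.3966
df = 4
p-value (upper-tail) = 0.24897
At α=0.01: p ≥ α → fail to reject H₀

reject H₀: no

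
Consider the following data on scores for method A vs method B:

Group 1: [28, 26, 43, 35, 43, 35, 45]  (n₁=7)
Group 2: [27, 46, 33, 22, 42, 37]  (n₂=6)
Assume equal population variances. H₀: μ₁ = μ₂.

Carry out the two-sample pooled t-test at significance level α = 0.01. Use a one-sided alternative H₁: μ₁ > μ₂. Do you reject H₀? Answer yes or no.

reject H₀: no

x̄₁=36.429, s₁=7.569, n₁=7
x̄₂=34.500, s₂=9.050, n₂=6
s_p² = [6·7.569² + 5·9.050²]/11 = 68.4740
SE = √(s_p²·(1/7+1/6)) = 4.6037
t = (36.429−34.500)/4.6037 = 0.4189
df = 11
p-value (one-sided, H₁ greater) = 0.34167
At α=0.01: p ≥ α → fail to reject H₀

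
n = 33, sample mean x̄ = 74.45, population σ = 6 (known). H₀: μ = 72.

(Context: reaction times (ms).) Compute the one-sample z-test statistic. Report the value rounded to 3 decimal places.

test statistic = 2.346

SE = σ/√n = 6/√33 = 1.0445
z = (x̄−μ₀)/SE = (74.45−72)/1.0445 = 2.3457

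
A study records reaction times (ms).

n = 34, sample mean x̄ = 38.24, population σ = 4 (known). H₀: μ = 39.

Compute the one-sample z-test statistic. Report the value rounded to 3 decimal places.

SE = σ/√n = 4/√34 = 0.6860
z = (x̄−μ₀)/SE = (38.24−39)/0.6860 = -1.1079

test statistic = -1.108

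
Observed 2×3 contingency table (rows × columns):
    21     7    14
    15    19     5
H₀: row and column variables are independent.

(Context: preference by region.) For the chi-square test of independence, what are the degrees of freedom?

degrees of freedom = 2

df = (r−1)(c−1) = (2−1)·(3−1) = 2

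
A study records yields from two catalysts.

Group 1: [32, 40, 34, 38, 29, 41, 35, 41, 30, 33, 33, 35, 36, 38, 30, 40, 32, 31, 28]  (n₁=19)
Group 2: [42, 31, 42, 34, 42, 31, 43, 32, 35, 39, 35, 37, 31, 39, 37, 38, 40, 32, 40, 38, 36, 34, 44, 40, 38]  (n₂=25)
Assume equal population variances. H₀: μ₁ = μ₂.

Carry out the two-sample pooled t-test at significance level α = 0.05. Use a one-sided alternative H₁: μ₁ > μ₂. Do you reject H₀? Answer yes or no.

reject H₀: no

x̄₁=34.526, s₁=4.182, n₁=19
x̄₂=37.200, s₂=3.990, n₂=25
s_p² = [18·4.182² + 24·3.990²]/42 = 16.5890
SE = √(s_p²·(1/19+1/25)) = 1.2396
t = (34.526−37.200)/1.2396 = -2.1569
df = 42
p-value (one-sided, H₁ greater) = 0.98161
At α=0.05: p ≥ α → fail to reject H₀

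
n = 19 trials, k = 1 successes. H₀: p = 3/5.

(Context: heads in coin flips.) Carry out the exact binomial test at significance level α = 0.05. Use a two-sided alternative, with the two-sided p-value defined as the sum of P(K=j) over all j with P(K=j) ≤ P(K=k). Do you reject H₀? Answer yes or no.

Exact binomial: n=19, k=1, p₀=3/5=0.6000
P(X=j) = C(n,j)·p₀^j·(1−p₀)^(n−j); p = Σ P(X=j) over j with P(X=j) ≤ P(X=1)
p-value (two-sided) = 0.00000
At α=0.05: p < α → reject H₀

reject H₀: yes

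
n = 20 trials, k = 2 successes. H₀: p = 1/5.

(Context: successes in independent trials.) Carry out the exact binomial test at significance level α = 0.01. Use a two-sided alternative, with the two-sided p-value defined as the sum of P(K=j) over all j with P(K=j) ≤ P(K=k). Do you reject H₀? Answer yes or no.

Exact binomial: n=20, k=2, p₀=1/5=0.2000
P(X=j) = C(n,j)·p₀^j·(1−p₀)^(n−j); p = Σ P(X=j) over j with P(X=j) ≤ P(X=2)
p-value (two-sided) = 0.40188
At α=0.01: p ≥ α → fail to reject H₀

reject H₀: no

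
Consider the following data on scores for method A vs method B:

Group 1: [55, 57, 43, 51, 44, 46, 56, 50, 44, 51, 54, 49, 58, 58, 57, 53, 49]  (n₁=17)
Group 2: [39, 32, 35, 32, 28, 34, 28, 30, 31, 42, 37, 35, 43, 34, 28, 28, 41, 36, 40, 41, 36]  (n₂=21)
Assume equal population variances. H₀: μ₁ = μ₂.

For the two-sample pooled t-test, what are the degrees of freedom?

df = n₁ + n₂ − 2 = 17 + 21 − 2 = 36

degrees of freedom = 36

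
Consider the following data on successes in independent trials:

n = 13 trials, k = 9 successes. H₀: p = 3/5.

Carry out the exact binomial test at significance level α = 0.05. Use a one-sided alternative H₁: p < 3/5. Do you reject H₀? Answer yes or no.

reject H₀: no

Exact binomial: n=13, k=9, p₀=3/5=0.6000
P(X≤9) from Σ C(n,i)·p₀^i·(1−p₀)^(n−i)
p-value (one-sided, H₁ less) = 0.83142
At α=0.05: p ≥ α → fail to reject H₀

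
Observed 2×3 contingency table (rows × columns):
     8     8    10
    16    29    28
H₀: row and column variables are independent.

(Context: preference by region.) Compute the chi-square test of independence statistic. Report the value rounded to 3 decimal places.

test statistic = 1.031

Row totals [26, 73], col totals [24, 37, 38], n=99
χ² = (8−6.30)²/6.30 + (8−9.72)²/9.72 + (10−9.98)²/9.98 + (16−17.70)²/17.70 + (29−27.28)²/27.28 + (28−28.02)²/28.02 = 1.0312
df = 2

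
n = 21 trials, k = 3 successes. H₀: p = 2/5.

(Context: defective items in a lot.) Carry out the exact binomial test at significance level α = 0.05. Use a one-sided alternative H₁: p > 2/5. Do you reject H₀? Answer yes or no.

Exact binomial: n=21, k=3, p₀=2/5=0.4000
P(X≥3) from Σ C(n,i)·p₀^i·(1−p₀)^(n−i)
p-value (one-sided, H₁ greater) = 0.99762
At α=0.05: p ≥ α → fail to reject H₀

reject H₀: no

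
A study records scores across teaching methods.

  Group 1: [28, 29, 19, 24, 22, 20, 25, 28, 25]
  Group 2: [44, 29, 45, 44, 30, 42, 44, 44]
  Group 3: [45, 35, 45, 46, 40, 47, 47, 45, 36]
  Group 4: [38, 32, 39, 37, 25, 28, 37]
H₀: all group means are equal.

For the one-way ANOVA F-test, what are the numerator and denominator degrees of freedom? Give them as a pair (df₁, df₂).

degrees of freedom = [3, 29]

k = 4 groups, N = 33 total
df = (k−1, N−k) = (4−1, 33−4) = (3, 29)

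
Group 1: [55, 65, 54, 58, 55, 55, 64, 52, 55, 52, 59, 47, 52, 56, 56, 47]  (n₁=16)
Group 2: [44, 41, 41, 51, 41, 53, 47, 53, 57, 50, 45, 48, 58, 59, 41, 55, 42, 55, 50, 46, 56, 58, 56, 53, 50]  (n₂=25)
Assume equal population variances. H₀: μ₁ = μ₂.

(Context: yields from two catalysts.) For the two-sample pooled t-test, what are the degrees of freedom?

degrees of freedom = 39

df = n₁ + n₂ − 2 = 16 + 25 − 2 = 39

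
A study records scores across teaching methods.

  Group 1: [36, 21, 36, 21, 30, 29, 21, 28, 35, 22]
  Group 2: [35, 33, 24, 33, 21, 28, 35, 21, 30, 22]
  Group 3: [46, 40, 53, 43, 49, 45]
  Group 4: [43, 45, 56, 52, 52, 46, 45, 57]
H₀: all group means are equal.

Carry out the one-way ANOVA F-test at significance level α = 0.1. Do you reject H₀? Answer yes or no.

reject H₀: yes

Group means [27.90, 28.20, 46.00, 49.50], grand mean 36.265
SSB = Σnᵢ(x̄ᵢ−x̄)² = 3320.118; SSW = ΣΣ(x−x̄ᵢ)² = 976.500
MSB = 3320.118/3 = 1106.7059; MSW = 976.500/30 = 32.5500
F = MSB/MSW = 34.0002
df = (3, 30)
p-value (upper-tail) = 0.00000
At α=0.1: p < α → reject H₀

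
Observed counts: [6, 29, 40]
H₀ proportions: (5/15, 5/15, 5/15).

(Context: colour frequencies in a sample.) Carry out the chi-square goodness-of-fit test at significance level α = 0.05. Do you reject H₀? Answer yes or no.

n = 75; E_i = n·p_i = [25.00, 25.00, 25.00]
χ² = (6−25.00)²/25.00 + (29−25.00)²/25.00 + (40−25.00)²/25.00 = 24.0800
df = 2
p-value (upper-tail) = 0.00001
At α=0.05: p < α → reject H₀

reject H₀: yes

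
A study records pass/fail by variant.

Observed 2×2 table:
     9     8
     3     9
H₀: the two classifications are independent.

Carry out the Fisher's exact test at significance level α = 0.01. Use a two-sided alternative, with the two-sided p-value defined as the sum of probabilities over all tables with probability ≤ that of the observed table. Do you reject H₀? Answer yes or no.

Margins: r₁=17, r₂=12, c₁=12, c₂=17, n=29
p_obs = C(17,9)·C(12,3)/C(29,12); sum pmf over tables with pmf ≤ p_obs
p-value (two-sided) = 0.25097
At α=0.01: p ≥ α → fail to reject H₀

reject H₀: no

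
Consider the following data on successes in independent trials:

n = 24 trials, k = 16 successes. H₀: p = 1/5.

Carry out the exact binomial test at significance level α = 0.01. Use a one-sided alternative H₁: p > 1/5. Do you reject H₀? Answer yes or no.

Exact binomial: n=24, k=16, p₀=1/5=0.2000
P(X≥16) from Σ C(n,i)·p₀^i·(1−p₀)^(n−i)
p-value (one-sided, H₁ greater) = 0.00000
At α=0.01: p < α → reject H₀

reject H₀: yes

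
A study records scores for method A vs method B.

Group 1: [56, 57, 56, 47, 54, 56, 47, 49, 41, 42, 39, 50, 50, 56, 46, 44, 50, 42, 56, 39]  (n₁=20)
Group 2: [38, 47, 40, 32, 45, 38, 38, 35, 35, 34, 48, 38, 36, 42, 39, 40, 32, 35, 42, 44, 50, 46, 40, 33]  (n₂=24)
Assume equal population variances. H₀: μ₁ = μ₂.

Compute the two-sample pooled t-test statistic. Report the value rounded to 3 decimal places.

x̄₁=48.850, s₁=6.243, n₁=20
x̄₂=39.458, s₂=5.158, n₂=24
s_p² = [19·6.243² + 23·5.158²]/42 = 32.2026
SE = √(s_p²·(1/20+1/24)) = 1.7181
t = (48.850−39.458)/1.7181 = 5.4663
df = 42

test statistic = 5.466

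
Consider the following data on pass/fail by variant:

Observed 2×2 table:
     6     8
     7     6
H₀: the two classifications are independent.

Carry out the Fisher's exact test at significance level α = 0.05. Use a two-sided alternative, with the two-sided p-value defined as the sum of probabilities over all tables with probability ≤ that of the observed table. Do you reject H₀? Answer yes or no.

Margins: r₁=14, r₂=13, c₁=13, c₂=14, n=27
p_obs = C(14,6)·C(13,7)/C(27,13); sum pmf over tables with pmf ≤ p_obs
p-value (two-sided) = 0.70639
At α=0.05: p ≥ α → fail to reject H₀

reject H₀: no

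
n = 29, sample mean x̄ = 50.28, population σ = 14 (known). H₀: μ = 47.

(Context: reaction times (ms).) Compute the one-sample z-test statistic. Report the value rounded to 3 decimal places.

SE = σ/√n = 14/√29 = 2.5997
z = (x̄−μ₀)/SE = (50.28−47)/2.5997 = 1.2617

test statistic = 1.262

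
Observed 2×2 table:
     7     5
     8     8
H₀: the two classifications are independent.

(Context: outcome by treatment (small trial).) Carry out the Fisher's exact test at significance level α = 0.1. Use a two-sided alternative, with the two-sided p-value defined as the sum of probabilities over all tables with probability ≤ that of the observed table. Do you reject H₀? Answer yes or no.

Margins: r₁=12, r₂=16, c₁=15, c₂=13, n=28
p_obs = C(12,7)·C(16,8)/C(28,15); sum pmf over tables with pmf ≤ p_obs
p-value (two-sided) = 0.71768
At α=0.1: p ≥ α → fail to reject H₀

reject H₀: no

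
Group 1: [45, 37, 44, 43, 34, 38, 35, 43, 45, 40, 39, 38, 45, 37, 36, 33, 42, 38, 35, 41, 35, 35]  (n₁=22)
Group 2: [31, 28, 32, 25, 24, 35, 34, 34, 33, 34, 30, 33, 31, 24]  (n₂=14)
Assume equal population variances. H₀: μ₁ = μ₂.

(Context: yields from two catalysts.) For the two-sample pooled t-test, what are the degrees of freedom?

degrees of freedom = 34

df = n₁ + n₂ − 2 = 22 + 14 − 2 = 34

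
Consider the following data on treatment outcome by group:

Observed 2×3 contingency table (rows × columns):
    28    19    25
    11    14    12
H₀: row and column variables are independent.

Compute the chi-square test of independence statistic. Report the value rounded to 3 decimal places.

test statistic = 1.669

Row totals [72, 37], col totals [39, 33, 37], n=109
χ² = (28−25.76)²/25.76 + (19−21.80)²/21.80 + (25−24.44)²/24.44 + (11−13.24)²/13.24 + (14−11.20)²/11.20 + (12−12.56)²/12.56 = 1.6689
df = 2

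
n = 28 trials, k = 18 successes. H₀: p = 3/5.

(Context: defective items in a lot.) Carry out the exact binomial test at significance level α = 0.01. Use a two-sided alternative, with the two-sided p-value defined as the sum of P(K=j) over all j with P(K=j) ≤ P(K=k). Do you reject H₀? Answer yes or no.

Exact binomial: n=28, k=18, p₀=3/5=0.6000
P(X=j) = C(n,j)·p₀^j·(1−p₀)^(n−j); p = Σ P(X=j) over j with P(X=j) ≤ P(X=18)
p-value (two-sided) = 0.70356
At α=0.01: p ≥ α → fail to reject H₀

reject H₀: no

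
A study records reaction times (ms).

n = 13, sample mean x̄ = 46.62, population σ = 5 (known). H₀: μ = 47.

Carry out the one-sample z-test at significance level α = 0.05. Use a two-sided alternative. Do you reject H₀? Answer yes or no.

SE = σ/√n = 5/√13 = 1.3868
z = (x̄−μ₀)/SE = (46.62−47)/1.3868 = -0.2740
p-value (two-sided) = 0.78407
At α=0.05: p ≥ α → fail to reject H₀

reject H₀: no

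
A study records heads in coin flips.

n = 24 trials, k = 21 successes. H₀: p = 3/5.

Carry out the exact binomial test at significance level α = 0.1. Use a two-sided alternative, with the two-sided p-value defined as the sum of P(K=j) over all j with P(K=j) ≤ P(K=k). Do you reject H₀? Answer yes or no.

reject H₀: yes

Exact binomial: n=24, k=21, p₀=3/5=0.6000
P(X=j) = C(n,j)·p₀^j·(1−p₀)^(n−j); p = Σ P(X=j) over j with P(X=j) ≤ P(X=21)
p-value (two-sided) = 0.00571
At α=0.1: p < α → reject H₀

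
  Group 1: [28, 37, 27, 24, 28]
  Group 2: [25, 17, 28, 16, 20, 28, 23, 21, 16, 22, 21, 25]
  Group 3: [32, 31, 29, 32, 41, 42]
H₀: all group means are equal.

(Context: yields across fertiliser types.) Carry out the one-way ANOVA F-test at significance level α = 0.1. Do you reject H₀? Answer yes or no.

reject H₀: yes

Group means [28.80, 21.83, 34.50], grand mean 26.652
SSB = Σnᵢ(x̄ᵢ−x̄)² = 671.251; SSW = ΣΣ(x−x̄ᵢ)² = 441.967
MSB = 671.251/2 = 335.6254; MSW = 441.967/20 = 22.0983
F = MSB/MSW = 15.1878
df = (2, 20)
p-value (upper-tail) = 0.00010
At α=0.1: p < α → reject H₀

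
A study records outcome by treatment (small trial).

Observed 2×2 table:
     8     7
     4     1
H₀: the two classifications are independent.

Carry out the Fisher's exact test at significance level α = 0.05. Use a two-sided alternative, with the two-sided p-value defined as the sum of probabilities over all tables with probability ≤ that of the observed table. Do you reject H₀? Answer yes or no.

Margins: r₁=15, r₂=5, c₁=12, c₂=8, n=20
p_obs = C(15,8)·C(5,4)/C(20,12); sum pmf over tables with pmf ≤ p_obs
p-value (two-sided) = 0.60268
At α=0.05: p ≥ α → fail to reject H₀

reject H₀: no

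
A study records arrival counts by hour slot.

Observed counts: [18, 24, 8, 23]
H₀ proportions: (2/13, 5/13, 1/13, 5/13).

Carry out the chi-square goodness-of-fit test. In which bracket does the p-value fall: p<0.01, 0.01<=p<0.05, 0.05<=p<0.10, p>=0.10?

n = 73; E_i = n·p_i = [11.23, 28.08, 5.62, 28.08]
χ² = (18−11.23)²/11.23 + (24−28.08)²/28.08 + (8−5.62)²/5.62 + (23−28.08)²/28.08 = 6.6027
df = 3
p-value (upper-tail) = 0.08570
→ bracket: 0.05<=p<0.10

p-value bracket: 0.05<=p<0.10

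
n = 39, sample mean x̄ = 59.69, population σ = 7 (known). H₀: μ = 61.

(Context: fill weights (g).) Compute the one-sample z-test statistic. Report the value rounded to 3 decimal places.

test statistic = -1.169

SE = σ/√n = 7/√39 = 1.1209
z = (x̄−μ₀)/SE = (59.69−61)/1.1209 = -1.1687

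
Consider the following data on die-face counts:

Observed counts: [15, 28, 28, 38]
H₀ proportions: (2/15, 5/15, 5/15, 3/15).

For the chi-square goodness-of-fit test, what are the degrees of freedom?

df = k − 1 = 4 − 1 = 3

degrees of freedom = 3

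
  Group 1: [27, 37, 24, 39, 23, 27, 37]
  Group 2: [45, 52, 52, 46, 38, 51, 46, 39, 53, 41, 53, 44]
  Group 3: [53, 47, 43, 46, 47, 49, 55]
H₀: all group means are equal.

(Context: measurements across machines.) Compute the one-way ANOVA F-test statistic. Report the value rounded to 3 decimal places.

Group means [30.57, 46.67, 48.57], grand mean 42.846
SSB = Σnᵢ(x̄ᵢ−x̄)² = 1459.289; SSW = ΣΣ(x−x̄ᵢ)² = 716.095
MSB = 1459.289/2 = 729.6447; MSW = 716.095/23 = 31.1346
F = MSB/MSW = 23.4352
df = (2, 23)

test statistic = 23.435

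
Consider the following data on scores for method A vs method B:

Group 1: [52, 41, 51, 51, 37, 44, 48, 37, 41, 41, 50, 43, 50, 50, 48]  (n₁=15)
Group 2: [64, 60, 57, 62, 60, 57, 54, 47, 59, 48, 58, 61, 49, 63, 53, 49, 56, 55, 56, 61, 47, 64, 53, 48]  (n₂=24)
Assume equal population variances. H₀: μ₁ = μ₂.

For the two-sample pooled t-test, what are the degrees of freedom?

degrees of freedom = 37

df = n₁ + n₂ − 2 = 15 + 24 − 2 = 37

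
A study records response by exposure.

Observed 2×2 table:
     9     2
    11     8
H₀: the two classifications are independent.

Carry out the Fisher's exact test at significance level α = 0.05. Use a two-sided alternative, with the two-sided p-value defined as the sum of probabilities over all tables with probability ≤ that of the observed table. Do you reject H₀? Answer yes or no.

reject H₀: no

Margins: r₁=11, r₂=19, c₁=20, c₂=10, n=30
p_obs = C(11,9)·C(19,11)/C(30,20); sum pmf over tables with pmf ≤ p_obs
p-value (two-sided) = 0.24647
At α=0.05: p ≥ α → fail to reject H₀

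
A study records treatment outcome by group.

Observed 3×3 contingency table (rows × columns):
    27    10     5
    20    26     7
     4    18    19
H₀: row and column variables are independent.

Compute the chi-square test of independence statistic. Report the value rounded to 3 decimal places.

test statistic = 34.769

Row totals [42, 53, 41], col totals [51, 54, 31], n=136
χ² = (27−15.75)²/15.75 + (10−16.68)²/16.68 + (5−9.57)²/9.57 + (20−19.88)²/19.88 + (26−21.04)²/21.04 + (7−12.08)²/12.08 + (4−15.38)²/15.38 + (18−16.28)²/16.28 + (19−9.35)²/9.35 = 34.7693
df = 4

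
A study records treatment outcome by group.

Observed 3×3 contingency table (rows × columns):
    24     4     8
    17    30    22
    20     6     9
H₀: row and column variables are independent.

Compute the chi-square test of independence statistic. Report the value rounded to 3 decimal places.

test statistic = 23.241

Row totals [36, 69, 35], col totals [61, 40, 39], n=140
χ² = (24−15.69)²/15.69 + (4−10.29)²/10.29 + (8−10.03)²/10.03 + (17−30.06)²/30.06 + (30−19.71)²/19.71 + (22−19.22)²/19.22 + (20−15.25)²/15.25 + (6−10.00)²/10.00 + (9−9.75)²/9.75 = 23.2410
df = 4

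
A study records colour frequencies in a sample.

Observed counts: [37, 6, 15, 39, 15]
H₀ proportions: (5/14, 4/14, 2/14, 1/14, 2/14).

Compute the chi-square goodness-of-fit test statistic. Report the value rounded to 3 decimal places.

test statistic = 141.600

n = 112; E_i = n·p_i = [40.00, 32.00, 16.00, 8.00, 16.00]
χ² = (37−40.00)²/40.00 + (6−32.00)²/32.00 + (15−16.00)²/16.00 + (39−8.00)²/8.00 + (15−16.00)²/16.00 = 141.6000
df = 4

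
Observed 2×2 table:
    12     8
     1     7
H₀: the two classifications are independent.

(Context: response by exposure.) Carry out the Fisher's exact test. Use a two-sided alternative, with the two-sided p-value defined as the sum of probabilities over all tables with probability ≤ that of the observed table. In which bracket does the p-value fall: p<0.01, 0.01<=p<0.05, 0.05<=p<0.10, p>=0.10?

p-value bracket: 0.01<=p<0.05

Margins: r₁=20, r₂=8, c₁=13, c₂=15, n=28
p_obs = C(20,12)·C(8,1)/C(28,13); sum pmf over tables with pmf ≤ p_obs
p-value (two-sided) = 0.03768
→ bracket: 0.01<=p<0.05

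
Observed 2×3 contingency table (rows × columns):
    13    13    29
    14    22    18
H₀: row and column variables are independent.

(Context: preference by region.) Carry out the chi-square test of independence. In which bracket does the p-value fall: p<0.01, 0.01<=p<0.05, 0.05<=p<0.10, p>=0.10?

p-value bracket: 0.05<=p<0.10

Row totals [55, 54], col totals [27, 35, 47], n=109
χ² = (13−13.62)²/13.62 + (13−17.66)²/17.66 + (29−23.72)²/23.72 + (14−13.38)²/13.38 + (22−17.34)²/17.34 + (18−23.28)²/23.28 = 4.9170
df = 2
p-value (upper-tail) = 0.08556
→ bracket: 0.05<=p<0.10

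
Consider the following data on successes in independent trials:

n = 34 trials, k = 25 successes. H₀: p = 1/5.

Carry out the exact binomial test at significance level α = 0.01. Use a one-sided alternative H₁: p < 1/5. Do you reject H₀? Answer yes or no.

reject H₀: no

Exact binomial: n=34, k=25, p₀=1/5=0.2000
P(X≤25) from Σ C(n,i)·p₀^i·(1−p₀)^(n−i)
p-value (one-sided, H₁ less) = 1.00000
At α=0.01: p ≥ α → fail to reject H₀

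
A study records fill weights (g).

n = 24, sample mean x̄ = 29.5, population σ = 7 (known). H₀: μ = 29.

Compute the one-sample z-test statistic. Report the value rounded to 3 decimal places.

SE = σ/√n = 7/√24 = 1.4289
z = (x̄−μ₀)/SE = (29.5−29)/1.4289 = 0.3499

test statistic = 0.350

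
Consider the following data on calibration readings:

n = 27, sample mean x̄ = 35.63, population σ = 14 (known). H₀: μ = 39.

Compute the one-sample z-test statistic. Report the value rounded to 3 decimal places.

test statistic = -1.251

SE = σ/√n = 14/√27 = 2.6943
z = (x̄−μ₀)/SE = (35.63−39)/2.6943 = -1.2508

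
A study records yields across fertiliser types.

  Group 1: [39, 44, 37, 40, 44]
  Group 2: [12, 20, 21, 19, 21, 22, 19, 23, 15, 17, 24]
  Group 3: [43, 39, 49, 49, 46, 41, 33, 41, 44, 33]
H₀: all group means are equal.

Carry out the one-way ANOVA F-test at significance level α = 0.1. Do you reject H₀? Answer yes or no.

reject H₀: yes

Group means [40.80, 19.36, 41.80], grand mean 32.115
SSB = Σnᵢ(x̄ᵢ−x̄)² = 3103.708; SSW = ΣΣ(x−x̄ᵢ)² = 456.945
MSB = 3103.708/2 = 1551.8542; MSW = 456.945/23 = 19.8672
F = MSB/MSW = 78.1114
df = (2, 23)
p-value (upper-tail) = 0.00000
At α=0.1: p < α → reject H₀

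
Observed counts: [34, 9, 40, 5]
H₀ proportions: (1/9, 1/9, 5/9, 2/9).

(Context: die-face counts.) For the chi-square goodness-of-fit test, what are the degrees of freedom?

degrees of freedom = 3

df = k − 1 = 4 − 1 = 3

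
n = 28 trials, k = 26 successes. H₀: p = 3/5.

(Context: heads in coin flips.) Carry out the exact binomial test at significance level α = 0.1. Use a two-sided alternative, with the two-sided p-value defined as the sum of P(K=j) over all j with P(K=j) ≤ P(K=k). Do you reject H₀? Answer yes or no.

reject H₀: yes

Exact binomial: n=28, k=26, p₀=3/5=0.6000
P(X=j) = C(n,j)·p₀^j·(1−p₀)^(n−j); p = Σ P(X=j) over j with P(X=j) ≤ P(X=26)
p-value (two-sided) = 0.00015
At α=0.1: p < α → reject H₀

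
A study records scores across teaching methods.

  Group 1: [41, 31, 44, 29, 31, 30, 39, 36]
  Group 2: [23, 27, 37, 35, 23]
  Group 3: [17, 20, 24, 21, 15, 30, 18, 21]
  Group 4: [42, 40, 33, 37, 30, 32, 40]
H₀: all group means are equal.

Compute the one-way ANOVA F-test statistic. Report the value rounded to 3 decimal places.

Group means [35.12, 29.00, 20.75, 36.29], grand mean 30.214
SSB = Σnᵢ(x̄ᵢ−x̄)² = 1174.911; SSW = ΣΣ(x−x̄ᵢ)² = 683.804
MSB = 1174.911/3 = 391.6369; MSW = 683.804/24 = 28.4918
F = MSB/MSW = 13.7456
df = (3, 24)

test statistic = 13.746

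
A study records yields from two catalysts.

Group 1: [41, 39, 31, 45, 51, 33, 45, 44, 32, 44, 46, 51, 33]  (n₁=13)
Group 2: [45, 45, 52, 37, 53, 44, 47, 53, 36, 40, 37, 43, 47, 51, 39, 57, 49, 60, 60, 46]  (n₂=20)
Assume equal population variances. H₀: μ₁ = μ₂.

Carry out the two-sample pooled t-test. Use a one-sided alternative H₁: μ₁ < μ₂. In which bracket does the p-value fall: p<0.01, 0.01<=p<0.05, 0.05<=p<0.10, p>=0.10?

p-value bracket: 0.01<=p<0.05

x̄₁=41.154, s₁=6.998, n₁=13
x̄₂=47.050, s₂=7.338, n₂=20
s_p² = [12·6.998² + 19·7.338²]/31 = 51.9562
SE = √(s_p²·(1/13+1/20)) = 2.5680
t = (41.154−47.050)/2.5680 = -2.2960
df = 31
p-value (one-sided, H₁ less) = 0.01430
→ bracket: 0.01<=p<0.05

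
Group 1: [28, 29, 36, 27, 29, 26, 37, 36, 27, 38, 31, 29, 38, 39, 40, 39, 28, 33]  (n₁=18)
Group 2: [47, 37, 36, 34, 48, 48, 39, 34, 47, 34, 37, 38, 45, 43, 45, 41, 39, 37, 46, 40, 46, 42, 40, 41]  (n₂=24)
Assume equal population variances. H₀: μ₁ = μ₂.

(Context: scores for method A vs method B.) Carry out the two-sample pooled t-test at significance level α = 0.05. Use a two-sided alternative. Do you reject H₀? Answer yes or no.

x̄₁=32.778, s₁=5.012, n₁=18
x̄₂=41.000, s₂=4.644, n₂=24
s_p² = [17·5.012² + 23·4.644²]/40 = 23.0778
SE = √(s_p²·(1/18+1/24)) = 1.4979
t = (32.778−41.000)/1.4979 = -5.4892
df = 40
p-value (two-sided) = 0.00000
At α=0.05: p < α → reject H₀

reject H₀: yes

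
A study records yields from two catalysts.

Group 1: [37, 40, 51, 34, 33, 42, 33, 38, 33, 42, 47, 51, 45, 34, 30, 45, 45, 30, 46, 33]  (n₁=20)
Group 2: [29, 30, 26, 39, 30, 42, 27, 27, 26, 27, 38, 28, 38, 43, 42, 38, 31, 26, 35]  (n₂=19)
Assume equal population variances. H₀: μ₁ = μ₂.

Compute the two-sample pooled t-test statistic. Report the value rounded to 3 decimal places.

test statistic = 3.208

x̄₁=39.450, s₁=6.825, n₁=20
x̄₂=32.737, s₂=6.208, n₂=19
s_p² = [19·6.825² + 18·6.208²]/37 = 42.6658
SE = √(s_p²·(1/20+1/19)) = 2.0926
t = (39.450−32.737)/2.0926 = 3.2081
df = 37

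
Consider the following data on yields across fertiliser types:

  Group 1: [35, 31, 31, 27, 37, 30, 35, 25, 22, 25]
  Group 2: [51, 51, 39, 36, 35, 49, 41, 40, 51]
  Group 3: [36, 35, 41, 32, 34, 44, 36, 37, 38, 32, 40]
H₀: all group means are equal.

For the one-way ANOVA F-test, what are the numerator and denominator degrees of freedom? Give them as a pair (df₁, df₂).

degrees of freedom = [2, 27]

k = 3 groups, N = 30 total
df = (k−1, N−k) = (3−1, 30−3) = (2, 27)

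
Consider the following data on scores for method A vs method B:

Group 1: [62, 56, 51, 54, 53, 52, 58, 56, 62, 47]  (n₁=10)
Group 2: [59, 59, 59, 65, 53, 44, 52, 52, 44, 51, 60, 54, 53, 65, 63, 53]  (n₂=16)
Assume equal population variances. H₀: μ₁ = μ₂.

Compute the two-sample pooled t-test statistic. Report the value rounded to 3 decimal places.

test statistic = -0.116

x̄₁=55.100, s₁=4.748, n₁=10
x̄₂=55.375, s₂=6.449, n₂=16
s_p² = [9·4.748² + 15·6.449²]/24 = 34.4438
SE = √(s_p²·(1/10+1/16)) = 2.3658
t = (55.100−55.375)/2.3658 = -0.1162
df = 24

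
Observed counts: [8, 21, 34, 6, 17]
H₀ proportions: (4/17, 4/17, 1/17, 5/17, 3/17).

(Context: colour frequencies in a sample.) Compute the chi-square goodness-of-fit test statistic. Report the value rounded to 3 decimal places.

n = 86; E_i = n·p_i = [20.24, 20.24, 5.06, 25.29, 15.18]
χ² = (8−20.24)²/20.24 + (21−20.24)²/20.24 + (34−5.06)²/5.06 + (6−25.29)²/25.29 + (17−15.18)²/15.18 = 187.9339
df = 4

test statistic = 187.934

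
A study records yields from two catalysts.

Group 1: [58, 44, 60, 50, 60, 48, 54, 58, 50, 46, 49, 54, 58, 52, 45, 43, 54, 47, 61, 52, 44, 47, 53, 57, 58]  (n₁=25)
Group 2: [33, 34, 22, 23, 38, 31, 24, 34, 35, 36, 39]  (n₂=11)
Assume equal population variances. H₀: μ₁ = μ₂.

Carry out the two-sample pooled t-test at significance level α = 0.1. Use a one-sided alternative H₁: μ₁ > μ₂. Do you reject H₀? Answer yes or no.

x̄₁=52.080, s₁=5.656, n₁=25
x̄₂=31.727, s₂=6.035, n₂=11
s_p² = [24·5.656² + 10·6.035²]/34 = 33.2948
SE = √(s_p²·(1/25+1/11)) = 2.0877
t = (52.080−31.727)/2.0877 = 9.7488
df = 34
p-value (one-sided, H₁ greater) = 0.00000
At α=0.1: p < α → reject H₀

reject H₀: yes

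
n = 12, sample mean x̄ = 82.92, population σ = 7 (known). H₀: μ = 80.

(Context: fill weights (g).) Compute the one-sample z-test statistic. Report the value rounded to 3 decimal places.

SE = σ/√n = 7/√12 = 2.0207
z = (x̄−μ₀)/SE = (82.92−80)/2.0207 = 1.4450

test statistic = 1.445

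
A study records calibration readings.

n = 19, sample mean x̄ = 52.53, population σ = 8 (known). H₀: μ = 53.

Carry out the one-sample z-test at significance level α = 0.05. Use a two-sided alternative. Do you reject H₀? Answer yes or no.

reject H₀: no

SE = σ/√n = 8/√19 = 1.8353
z = (x̄−μ₀)/SE = (52.53−53)/1.8353 = -0.2561
p-value (two-sided) = 0.79788
At α=0.05: p ≥ α → fail to reject H₀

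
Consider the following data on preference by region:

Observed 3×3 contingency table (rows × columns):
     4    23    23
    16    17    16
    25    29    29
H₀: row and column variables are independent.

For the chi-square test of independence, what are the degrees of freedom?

df = (r−1)(c−1) = (3−1)·(3−1) = 4

degrees of freedom = 4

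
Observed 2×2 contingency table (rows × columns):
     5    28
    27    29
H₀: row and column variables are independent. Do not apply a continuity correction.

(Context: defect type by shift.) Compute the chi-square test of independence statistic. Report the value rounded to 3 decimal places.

Row totals [33, 56], col totals [32, 57], n=89
χ² = (5−11.87)²/11.87 + (28−21.13)²/21.13 + (27−20.13)²/20.13 + (29−35.87)²/35.87 = 9.8570
df = 1

test statistic = 9.857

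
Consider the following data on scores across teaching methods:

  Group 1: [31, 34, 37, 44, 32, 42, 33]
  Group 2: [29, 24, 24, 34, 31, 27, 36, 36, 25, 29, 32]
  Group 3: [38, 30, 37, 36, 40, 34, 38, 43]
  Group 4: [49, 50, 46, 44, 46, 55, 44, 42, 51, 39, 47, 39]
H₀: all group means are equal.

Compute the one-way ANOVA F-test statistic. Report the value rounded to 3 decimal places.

Group means [36.14, 29.73, 37.00, 46.00], grand mean 37.579
SSB = Σnᵢ(x̄ᵢ−x̄)² = 1546.224; SSW = ΣΣ(x−x̄ᵢ)² = 715.039
MSB = 1546.224/3 = 515.4081; MSW = 715.039/34 = 21.0306
F = MSB/MSW = 24.5076
df = (3, 34)

test statistic = 24.508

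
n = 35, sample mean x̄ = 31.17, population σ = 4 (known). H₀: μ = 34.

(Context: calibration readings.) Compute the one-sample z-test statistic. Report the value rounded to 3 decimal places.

SE = σ/√n = 4/√35 = 0.6761
z = (x̄−μ₀)/SE = (31.17−34)/0.6761 = -4.1856

test statistic = -4.186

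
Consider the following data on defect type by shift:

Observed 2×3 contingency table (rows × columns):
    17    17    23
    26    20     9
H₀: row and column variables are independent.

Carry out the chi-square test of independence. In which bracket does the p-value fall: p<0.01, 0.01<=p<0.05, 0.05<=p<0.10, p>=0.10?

p-value bracket: 0.01<=p<0.05

Row totals [57, 55], col totals [43, 37, 32], n=112
χ² = (17−21.88)²/21.88 + (17−18.83)²/18.83 + (23−16.29)²/16.29 + (26−21.12)²/21.12 + (20−18.17)²/18.17 + (9−15.71)²/15.71 = 8.2189
df = 2
p-value (upper-tail) = 0.01642
→ bracket: 0.01<=p<0.05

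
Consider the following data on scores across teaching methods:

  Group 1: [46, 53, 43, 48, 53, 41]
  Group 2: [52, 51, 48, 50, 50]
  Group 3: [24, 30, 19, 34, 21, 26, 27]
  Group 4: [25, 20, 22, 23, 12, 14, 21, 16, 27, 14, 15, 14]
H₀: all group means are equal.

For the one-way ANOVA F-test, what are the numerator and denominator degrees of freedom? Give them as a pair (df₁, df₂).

degrees of freedom = [3, 26]

k = 4 groups, N = 30 total
df = (k−1, N−k) = (4−1, 30−4) = (3, 26)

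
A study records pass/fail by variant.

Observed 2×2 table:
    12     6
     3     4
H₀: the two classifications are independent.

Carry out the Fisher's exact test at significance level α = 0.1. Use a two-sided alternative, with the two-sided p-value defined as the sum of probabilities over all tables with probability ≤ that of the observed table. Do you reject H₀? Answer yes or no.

Margins: r₁=18, r₂=7, c₁=15, c₂=10, n=25
p_obs = C(18,12)·C(7,3)/C(25,15); sum pmf over tables with pmf ≤ p_obs
p-value (two-sided) = 0.37813
At α=0.1: p ≥ α → fail to reject H₀

reject H₀: no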